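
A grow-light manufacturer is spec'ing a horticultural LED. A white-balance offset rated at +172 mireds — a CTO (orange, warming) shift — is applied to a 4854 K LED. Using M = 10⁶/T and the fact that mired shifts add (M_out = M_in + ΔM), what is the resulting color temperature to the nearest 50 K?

2650 K

M_in = 10⁶/4854 = 206.02 mireds.
M_out = 206.02 + (+172) = 378.02 mireds.
T_out = 10⁶/378.02 = 2645.4 K → 2650 K.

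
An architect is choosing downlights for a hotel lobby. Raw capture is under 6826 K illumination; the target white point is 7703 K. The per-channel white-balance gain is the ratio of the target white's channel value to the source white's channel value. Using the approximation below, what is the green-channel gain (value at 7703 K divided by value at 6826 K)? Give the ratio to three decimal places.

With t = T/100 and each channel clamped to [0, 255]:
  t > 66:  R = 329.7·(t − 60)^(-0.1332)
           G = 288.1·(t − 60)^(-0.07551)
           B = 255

At 6826 K (t = 68.26):
  G = 288.1·(68.26 − 60)^(-0.07551) = 288.1·8.26^(-0.07551) = 288.1·0.85263 = 245.642.
At 7703 K (t = 77.03):
  G = 288.1·(77.03 − 60)^(-0.07551) = 288.1·17.03^(-0.07551) = 288.1·0.80729 = 232.581.
Gain = 232.581 / 245.642 = 0.9468 → 0.947.

0.947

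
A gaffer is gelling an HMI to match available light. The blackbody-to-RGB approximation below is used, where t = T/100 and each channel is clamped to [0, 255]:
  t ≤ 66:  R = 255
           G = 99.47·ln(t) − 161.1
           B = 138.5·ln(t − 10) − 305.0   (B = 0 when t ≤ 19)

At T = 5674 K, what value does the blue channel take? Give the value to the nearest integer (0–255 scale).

227

t = 5674/100 = 56.74; the t ≤ 66 branch applies.
B = 138.5·ln(56.74 − 10) − 305.0 = 138.5·ln 46.74 − 305.0 = 138.5·3.8446 − 305.0 = 227.477.
Rounded: 227.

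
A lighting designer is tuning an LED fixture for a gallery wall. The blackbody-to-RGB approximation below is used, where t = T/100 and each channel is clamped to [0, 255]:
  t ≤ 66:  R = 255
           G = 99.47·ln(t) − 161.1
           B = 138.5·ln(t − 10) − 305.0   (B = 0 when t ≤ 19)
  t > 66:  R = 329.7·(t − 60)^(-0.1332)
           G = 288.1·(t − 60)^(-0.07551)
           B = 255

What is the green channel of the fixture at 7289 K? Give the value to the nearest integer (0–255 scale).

t = 7289/100 = 72.89; the t > 66 branch applies.
G = 288.1·(72.89 − 60)^(-0.07551) = 288.1·12.89^(-0.07551) = 288.1·0.82445 = 237.524.
Rounded: 238.

238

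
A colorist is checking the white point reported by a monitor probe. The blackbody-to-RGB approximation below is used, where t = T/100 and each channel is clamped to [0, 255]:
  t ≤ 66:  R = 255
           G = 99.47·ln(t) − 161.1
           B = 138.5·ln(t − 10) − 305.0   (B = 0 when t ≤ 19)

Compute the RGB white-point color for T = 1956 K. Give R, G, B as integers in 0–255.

R=255, G=135, B=8

t = 1956/100 = 19.56; the t ≤ 66 branch applies.
R = 255 by definition for t ≤ 66.
G = 99.47·ln 19.56 − 161.1 = 99.47·2.9735 − 161.1 = 134.673.
B = 138.5·ln(19.56 − 10) − 305.0 = 138.5·ln 9.56 − 305.0 = 138.5·2.2576 − 305.0 = 7.676.
Rounded: (255, 135, 8).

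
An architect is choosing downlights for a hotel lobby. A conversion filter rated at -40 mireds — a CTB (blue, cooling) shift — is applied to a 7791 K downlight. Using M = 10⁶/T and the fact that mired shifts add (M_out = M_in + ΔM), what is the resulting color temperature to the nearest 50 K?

M_in = 10⁶/7791 = 128.35 mireds.
M_out = 128.35 + (-40) = 88.35 mireds.
T_out = 10⁶/88.35 = 11318.2 K → 11300 K.

11300 K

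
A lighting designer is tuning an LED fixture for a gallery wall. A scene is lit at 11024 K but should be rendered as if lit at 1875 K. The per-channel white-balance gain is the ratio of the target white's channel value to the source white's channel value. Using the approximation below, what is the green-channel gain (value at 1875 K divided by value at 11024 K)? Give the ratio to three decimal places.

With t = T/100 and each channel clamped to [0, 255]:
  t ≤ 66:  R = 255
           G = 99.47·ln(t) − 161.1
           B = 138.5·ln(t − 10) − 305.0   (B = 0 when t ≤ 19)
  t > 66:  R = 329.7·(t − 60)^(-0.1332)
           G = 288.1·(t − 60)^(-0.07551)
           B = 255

At 11024 K (t = 110.24):
  G = 288.1·(110.24 − 60)^(-0.07551) = 288.1·50.24^(-0.07551) = 288.1·0.74397 = 214.337.
At 1875 K (t = 18.75):
  G = 99.47·ln 18.75 − 161.1 = 99.47·2.9312 − 161.1 = 130.466.
Gain = 130.466 / 214.337 = 0.6087 → 0.609.

0.609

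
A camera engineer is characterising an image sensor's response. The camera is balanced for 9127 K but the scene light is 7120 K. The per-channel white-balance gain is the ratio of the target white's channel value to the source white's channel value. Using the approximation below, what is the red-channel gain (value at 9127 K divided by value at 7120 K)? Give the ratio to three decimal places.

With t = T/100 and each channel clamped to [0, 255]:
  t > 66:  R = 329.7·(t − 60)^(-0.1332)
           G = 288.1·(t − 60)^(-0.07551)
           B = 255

At 7120 K (t = 71.2):
  R = 329.7·(71.2 − 60)^(-0.1332) = 329.7·11.2^(-0.1332) = 329.7·0.72484 = 238.981.
At 9127 K (t = 91.27):
  R = 329.7·(91.27 − 60)^(-0.1332) = 329.7·31.27^(-0.1332) = 329.7·0.63219 = 208.434.
Gain = 208.434 / 238.981 = 0.8722 → 0.872.

0.872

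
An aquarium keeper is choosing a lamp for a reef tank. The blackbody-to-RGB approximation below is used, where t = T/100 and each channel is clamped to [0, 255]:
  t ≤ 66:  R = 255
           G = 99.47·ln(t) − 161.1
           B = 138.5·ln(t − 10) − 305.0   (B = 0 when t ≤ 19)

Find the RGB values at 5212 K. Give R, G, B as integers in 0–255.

t = 5212/100 = 52.12; the t ≤ 66 branch applies.
R = 255 by definition for t ≤ 66.
G = 99.47·ln 52.12 − 161.1 = 99.47·3.9535 − 161.1 = 232.159.
B = 138.5·ln(52.12 − 10) − 305.0 = 138.5·ln 42.12 − 305.0 = 138.5·3.7405 − 305.0 = 213.062.
Rounded: (255, 232, 213).

R=255, G=232, B=213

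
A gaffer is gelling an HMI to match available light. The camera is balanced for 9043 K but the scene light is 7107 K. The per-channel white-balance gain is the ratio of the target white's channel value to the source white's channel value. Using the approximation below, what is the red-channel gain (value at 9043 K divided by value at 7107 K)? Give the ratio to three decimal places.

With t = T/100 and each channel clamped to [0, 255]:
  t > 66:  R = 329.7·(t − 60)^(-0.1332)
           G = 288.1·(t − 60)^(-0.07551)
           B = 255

0.874

At 7107 K (t = 71.07):
  R = 329.7·(71.07 − 60)^(-0.1332) = 329.7·11.07^(-0.1332) = 329.7·0.72597 = 239.353.
At 9043 K (t = 90.43):
  R = 329.7·(90.43 − 60)^(-0.1332) = 329.7·30.43^(-0.1332) = 329.7·0.63449 = 209.191.
Gain = 209.191 / 239.353 = 0.8740 → 0.874.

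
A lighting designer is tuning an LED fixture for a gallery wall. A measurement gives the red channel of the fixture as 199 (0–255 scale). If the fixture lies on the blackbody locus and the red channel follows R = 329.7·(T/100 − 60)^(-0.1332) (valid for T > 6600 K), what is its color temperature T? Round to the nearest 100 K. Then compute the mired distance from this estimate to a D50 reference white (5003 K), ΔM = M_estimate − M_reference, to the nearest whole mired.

-104 mireds

(t − 60)^(-0.1332) = 199/329.7 = 0.60358.
t − 60 = 0.60358^(1/-0.1332) = 0.60358^(-7.508) = 44.273, so t = 104.273.
T = 100·t = 10427 K → 10400 K to the nearest 100 K.
M_estimate = 10⁶/10400 = 96.15; M_reference = 10⁶/5003 = 199.88.
ΔM = 96.15 − 199.88 = -103.73 → -104 mireds.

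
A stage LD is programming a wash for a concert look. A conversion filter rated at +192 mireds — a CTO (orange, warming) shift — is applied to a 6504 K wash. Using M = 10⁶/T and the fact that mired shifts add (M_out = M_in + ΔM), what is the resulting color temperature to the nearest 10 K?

2890 K

M_in = 10⁶/6504 = 153.75 mireds.
M_out = 153.75 + (+192) = 345.75 mireds.
T_out = 10⁶/345.75 = 2892.3 K → 2890 K.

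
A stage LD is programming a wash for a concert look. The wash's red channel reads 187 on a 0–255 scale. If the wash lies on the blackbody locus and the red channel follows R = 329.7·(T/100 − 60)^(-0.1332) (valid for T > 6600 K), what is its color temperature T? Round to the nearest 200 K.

13000 K

(t − 60)^(-0.1332) = 187/329.7 = 0.56718.
t − 60 = 0.56718^(1/-0.1332) = 0.56718^(-7.508) = 70.620, so t = 130.620.
T = 100·t = 13062 K → 13000 K to the nearest 200 K.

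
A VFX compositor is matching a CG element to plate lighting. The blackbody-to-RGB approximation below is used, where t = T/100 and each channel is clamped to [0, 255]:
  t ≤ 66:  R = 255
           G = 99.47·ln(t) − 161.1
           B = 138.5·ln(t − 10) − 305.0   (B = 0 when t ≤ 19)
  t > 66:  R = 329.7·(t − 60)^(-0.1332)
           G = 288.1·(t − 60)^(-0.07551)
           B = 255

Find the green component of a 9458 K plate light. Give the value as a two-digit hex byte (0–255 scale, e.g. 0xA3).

0xDC

t = 9458/100 = 94.58; the t > 66 branch applies.
G = 288.1·(94.58 − 60)^(-0.07551) = 288.1·34.58^(-0.07551) = 288.1·0.76525 = 220.469.
Rounded: 220; in hex, 0xDC.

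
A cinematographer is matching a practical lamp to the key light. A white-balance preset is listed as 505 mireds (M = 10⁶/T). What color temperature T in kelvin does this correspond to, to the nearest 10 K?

T = 10⁶ / 505 = 1980.20 K → 1980 K.

1980 K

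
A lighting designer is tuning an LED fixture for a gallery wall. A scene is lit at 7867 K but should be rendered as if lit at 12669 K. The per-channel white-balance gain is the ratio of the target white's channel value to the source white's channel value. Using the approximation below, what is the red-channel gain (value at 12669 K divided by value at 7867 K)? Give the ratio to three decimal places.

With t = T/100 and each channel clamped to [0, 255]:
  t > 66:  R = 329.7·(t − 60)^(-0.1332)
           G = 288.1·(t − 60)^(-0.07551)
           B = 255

At 7867 K (t = 78.67):
  R = 329.7·(78.67 − 60)^(-0.1332) = 329.7·18.67^(-0.1332) = 329.7·0.67715 = 223.256.
At 12669 K (t = 126.69):
  R = 329.7·(126.69 − 60)^(-0.1332) = 329.7·66.69^(-0.1332) = 329.7·0.57152 = 188.432.
Gain = 188.432 / 223.256 = 0.8440 → 0.844.

0.844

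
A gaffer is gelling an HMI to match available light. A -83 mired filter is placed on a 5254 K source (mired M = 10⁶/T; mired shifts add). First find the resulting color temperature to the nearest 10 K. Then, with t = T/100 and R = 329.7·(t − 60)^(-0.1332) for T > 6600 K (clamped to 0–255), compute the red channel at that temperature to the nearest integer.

207

M_in = 10⁶/5254 = 190.33; M_out = 190.33 + (-83) = 107.33.
T_out = 10⁶/107.33 = 9317.0 K → 9320 K; t = 93.2.
R = 329.7·(93.2 − 60)^(-0.1332) = 329.7·33.2^(-0.1332) = 329.7·0.62717 = 206.778.
Rounded: 207.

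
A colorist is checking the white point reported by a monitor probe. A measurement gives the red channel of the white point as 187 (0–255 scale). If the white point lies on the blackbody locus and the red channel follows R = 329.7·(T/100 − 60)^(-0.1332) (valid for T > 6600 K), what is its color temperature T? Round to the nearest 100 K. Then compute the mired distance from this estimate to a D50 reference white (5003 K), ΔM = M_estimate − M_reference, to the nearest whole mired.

-124 mireds

(t − 60)^(-0.1332) = 187/329.7 = 0.56718.
t − 60 = 0.56718^(1/-0.1332) = 0.56718^(-7.508) = 70.620, so t = 130.620.
T = 100·t = 13062 K → 13100 K to the nearest 100 K.
M_estimate = 10⁶/13100 = 76.34; M_reference = 10⁶/5003 = 199.88.
ΔM = 76.34 − 199.88 = -123.54 → -124 mireds.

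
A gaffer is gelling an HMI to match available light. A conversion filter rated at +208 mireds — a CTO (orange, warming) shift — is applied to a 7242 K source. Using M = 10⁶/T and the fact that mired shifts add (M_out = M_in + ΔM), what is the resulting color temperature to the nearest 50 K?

2900 K

M_in = 10⁶/7242 = 138.08 mireds.
M_out = 138.08 + (+208) = 346.08 mireds.
T_out = 10⁶/346.08 = 2889.5 K → 2900 K.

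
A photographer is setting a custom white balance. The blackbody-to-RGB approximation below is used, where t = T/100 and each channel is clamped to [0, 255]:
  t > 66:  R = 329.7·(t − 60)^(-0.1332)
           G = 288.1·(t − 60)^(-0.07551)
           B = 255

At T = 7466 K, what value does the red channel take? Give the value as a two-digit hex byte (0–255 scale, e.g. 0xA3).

t = 7466/100 = 74.66; the t > 66 branch applies.
R = 329.7·(74.66 − 60)^(-0.1332) = 329.7·14.66^(-0.1332) = 329.7·0.69931 = 230.563.
Rounded: 231; in hex, 0xE7.

0xE7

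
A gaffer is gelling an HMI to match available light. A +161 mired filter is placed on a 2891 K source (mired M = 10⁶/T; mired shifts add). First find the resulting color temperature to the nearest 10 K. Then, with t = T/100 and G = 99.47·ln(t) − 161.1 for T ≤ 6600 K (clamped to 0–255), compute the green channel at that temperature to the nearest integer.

M_in = 10⁶/2891 = 345.90; M_out = 345.90 + (+161) = 506.90.
T_out = 10⁶/506.90 = 1972.8 K → 1970 K; t = 19.7.
G = 99.47·ln 19.7 − 161.1 = 99.47·2.9806 − 161.1 = 135.382.
Rounded: 135.

135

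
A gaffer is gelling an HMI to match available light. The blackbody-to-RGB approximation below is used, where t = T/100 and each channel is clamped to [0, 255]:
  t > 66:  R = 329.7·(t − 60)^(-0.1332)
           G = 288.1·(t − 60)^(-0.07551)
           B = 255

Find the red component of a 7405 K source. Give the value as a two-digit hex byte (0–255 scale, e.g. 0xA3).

t = 7405/100 = 74.05; the t > 66 branch applies.
R = 329.7·(74.05 − 60)^(-0.1332) = 329.7·14.05^(-0.1332) = 329.7·0.70328 = 231.872.
Rounded: 232; in hex, 0xE8.

0xE8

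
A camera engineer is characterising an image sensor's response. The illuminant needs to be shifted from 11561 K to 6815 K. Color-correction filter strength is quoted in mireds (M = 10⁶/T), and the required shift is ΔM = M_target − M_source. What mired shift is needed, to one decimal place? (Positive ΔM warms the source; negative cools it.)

M_source = 10⁶/11561 = 86.498; M_target = 10⁶/6815 = 146.735.
ΔM = 146.735 − 86.498 = 60.237 → +60.2 mireds, a warming shift.

+60.2 mireds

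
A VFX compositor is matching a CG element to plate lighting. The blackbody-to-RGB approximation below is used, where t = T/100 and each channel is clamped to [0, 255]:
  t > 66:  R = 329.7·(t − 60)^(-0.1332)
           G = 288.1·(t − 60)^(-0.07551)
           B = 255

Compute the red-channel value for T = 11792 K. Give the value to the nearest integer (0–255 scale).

t = 11792/100 = 117.92; the t > 66 branch applies.
R = 329.7·(117.92 − 60)^(-0.1332) = 329.7·57.92^(-0.1332) = 329.7·0.58236 = 192.004.
Rounded: 192.

192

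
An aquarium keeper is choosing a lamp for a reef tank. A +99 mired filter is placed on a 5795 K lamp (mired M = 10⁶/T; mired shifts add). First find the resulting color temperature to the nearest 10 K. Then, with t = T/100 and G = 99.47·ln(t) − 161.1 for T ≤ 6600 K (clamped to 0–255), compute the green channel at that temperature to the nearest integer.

198

M_in = 10⁶/5795 = 172.56; M_out = 172.56 + (+99) = 271.56.
T_out = 10⁶/271.56 = 3682.4 K → 3680 K; t = 36.8.
G = 99.47·ln 36.8 − 161.1 = 99.47·3.6055 − 161.1 = 197.539.
Rounded: 198.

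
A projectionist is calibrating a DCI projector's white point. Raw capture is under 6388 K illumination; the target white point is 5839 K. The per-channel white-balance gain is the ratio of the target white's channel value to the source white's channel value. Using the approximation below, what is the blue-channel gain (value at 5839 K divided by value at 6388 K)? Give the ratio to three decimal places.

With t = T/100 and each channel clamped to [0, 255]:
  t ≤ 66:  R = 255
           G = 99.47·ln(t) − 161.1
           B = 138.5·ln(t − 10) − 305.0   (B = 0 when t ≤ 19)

0.940

At 6388 K (t = 63.88):
  B = 138.5·ln(63.88 − 10) − 305.0 = 138.5·ln 53.88 − 305.0 = 138.5·3.9868 − 305.0 = 247.166.
At 5839 K (t = 58.39):
  B = 138.5·ln(58.39 − 10) − 305.0 = 138.5·ln 48.39 − 305.0 = 138.5·3.8793 − 305.0 = 232.282.
Gain = 232.282 / 247.166 = 0.9398 → 0.940.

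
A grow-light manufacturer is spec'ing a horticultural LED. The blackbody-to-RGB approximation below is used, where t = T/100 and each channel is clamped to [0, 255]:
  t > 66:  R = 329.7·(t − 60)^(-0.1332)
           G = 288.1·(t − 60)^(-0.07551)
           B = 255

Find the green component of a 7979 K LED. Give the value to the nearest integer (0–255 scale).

t = 7979/100 = 79.79; the t > 66 branch applies.
G = 288.1·(79.79 − 60)^(-0.07551) = 288.1·19.79^(-0.07551) = 288.1·0.79819 = 229.958.
Rounded: 230.

230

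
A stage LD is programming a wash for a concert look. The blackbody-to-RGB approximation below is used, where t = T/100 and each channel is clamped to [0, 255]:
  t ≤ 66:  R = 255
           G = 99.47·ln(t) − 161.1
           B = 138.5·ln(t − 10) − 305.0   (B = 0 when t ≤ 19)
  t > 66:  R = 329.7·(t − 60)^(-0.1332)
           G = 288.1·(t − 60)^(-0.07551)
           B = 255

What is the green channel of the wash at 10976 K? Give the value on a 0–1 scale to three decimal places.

t = 10976/100 = 109.76; the t > 66 branch applies.
G = 288.1·(109.76 − 60)^(-0.07551) = 288.1·49.76^(-0.07551) = 288.1·0.74451 = 214.492.
On a 0–1 scale: 214.492/255 = 0.8411 → 0.841.

0.841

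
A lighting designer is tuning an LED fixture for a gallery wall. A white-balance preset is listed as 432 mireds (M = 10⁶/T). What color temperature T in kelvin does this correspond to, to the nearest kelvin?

2315 K

T = 10⁶ / 432 = 2314.81 K → 2315 K.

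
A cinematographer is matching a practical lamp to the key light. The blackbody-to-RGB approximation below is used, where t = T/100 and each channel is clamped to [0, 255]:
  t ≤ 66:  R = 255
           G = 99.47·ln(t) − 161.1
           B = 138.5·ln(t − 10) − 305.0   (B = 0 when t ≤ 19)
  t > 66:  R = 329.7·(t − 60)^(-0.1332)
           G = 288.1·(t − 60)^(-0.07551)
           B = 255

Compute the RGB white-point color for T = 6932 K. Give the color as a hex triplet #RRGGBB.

t = 6932/100 = 69.32; the t > 66 branch applies.
R = 329.7·(69.32 − 60)^(-0.1332) = 329.7·9.32^(-0.1332) = 329.7·0.74280 = 244.902.
G = 288.1·(69.32 − 60)^(-0.07551) = 288.1·9.32^(-0.07551) = 288.1·0.84489 = 243.412.
B = 255 by definition for t > 66.
Rounded: (245, 243, 255).
In hex: #F5F3FF.

#F5F3FF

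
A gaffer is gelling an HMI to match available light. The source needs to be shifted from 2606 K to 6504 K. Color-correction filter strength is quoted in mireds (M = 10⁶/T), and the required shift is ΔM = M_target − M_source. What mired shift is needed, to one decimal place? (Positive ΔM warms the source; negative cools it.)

M_source = 10⁶/2606 = 383.730; M_target = 10⁶/6504 = 153.752.
ΔM = 153.752 − 383.730 = -229.978 → -230.0 mireds, a cooling shift.

-230.0 mireds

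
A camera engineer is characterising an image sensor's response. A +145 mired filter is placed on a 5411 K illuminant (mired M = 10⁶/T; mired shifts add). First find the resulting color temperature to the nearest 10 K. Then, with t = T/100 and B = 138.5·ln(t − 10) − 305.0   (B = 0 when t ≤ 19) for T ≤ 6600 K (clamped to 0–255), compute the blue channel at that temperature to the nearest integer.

M_in = 10⁶/5411 = 184.81; M_out = 184.81 + (+145) = 329.81.
T_out = 10⁶/329.81 = 3032.1 K → 3030 K; t = 30.3.
B = 138.5·ln(30.3 − 10) − 305.0 = 138.5·ln 20.3 − 305.0 = 138.5·3.0106 − 305.0 = 111.971.
Rounded: 112.

112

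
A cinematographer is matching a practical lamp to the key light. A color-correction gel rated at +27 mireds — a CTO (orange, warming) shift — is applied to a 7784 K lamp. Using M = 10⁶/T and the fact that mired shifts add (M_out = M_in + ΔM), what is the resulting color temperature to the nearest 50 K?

M_in = 10⁶/7784 = 128.47 mireds.
M_out = 128.47 + (+27) = 155.47 mireds.
T_out = 10⁶/155.47 = 6432.2 K → 6450 K.

6450 K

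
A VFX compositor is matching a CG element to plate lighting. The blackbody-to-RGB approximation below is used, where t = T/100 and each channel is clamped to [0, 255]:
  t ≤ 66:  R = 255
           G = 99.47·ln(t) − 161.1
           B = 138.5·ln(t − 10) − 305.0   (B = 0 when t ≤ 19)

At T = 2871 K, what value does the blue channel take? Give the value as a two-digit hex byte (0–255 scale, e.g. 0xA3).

t = 2871/100 = 28.71; the t ≤ 66 branch applies.
B = 138.5·ln(28.71 − 10) − 305.0 = 138.5·ln 18.71 − 305.0 = 138.5·2.9291 − 305.0 = 100.675.
Rounded: 101; in hex, 0x65.

0x65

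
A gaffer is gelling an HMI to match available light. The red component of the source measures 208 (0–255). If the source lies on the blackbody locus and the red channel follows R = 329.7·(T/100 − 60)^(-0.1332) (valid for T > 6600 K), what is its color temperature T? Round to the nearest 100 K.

9200 K

(t − 60)^(-0.1332) = 208/329.7 = 0.63088.
t − 60 = 0.63088^(1/-0.1332) = 0.63088^(-7.508) = 31.763, so t = 91.763.
T = 100·t = 9176 K → 9200 K to the nearest 100 K.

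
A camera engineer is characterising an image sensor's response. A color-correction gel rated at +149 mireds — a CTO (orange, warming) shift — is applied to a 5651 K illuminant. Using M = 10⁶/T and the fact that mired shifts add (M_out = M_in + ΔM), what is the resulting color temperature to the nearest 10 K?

M_in = 10⁶/5651 = 176.96 mireds.
M_out = 176.96 + (+149) = 325.96 mireds.
T_out = 10⁶/325.96 = 3067.9 K → 3070 K.

3070 K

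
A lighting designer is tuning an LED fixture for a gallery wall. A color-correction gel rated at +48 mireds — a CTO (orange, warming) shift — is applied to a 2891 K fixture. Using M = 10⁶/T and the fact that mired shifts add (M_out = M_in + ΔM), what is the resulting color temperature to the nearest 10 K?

M_in = 10⁶/2891 = 345.90 mireds.
M_out = 345.90 + (+48) = 393.90 mireds.
T_out = 10⁶/393.90 = 2538.7 K → 2540 K.

2540 K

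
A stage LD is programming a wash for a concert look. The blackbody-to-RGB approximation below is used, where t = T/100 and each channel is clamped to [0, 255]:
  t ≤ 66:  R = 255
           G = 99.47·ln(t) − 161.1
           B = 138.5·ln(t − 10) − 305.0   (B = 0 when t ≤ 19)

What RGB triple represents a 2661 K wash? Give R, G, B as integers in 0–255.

t = 2661/100 = 26.61; the t ≤ 66 branch applies.
R = 255 by definition for t ≤ 66.
G = 99.47·ln 26.61 − 161.1 = 99.47·3.2813 − 161.1 = 165.290.
B = 138.5·ln(26.61 − 10) − 305.0 = 138.5·ln 16.61 − 305.0 = 138.5·2.8100 − 305.0 = 84.186.
Rounded: (255, 165, 84).

R=255, G=165, B=84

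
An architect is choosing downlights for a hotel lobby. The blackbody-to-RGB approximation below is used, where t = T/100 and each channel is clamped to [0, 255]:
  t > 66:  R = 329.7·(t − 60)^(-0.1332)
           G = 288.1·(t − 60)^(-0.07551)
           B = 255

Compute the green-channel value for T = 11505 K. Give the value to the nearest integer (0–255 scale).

t = 11505/100 = 115.05; the t > 66 branch applies.
G = 288.1·(115.05 − 60)^(-0.07551) = 288.1·55.05^(-0.07551) = 288.1·0.73885 = 212.862.
Rounded: 213.

213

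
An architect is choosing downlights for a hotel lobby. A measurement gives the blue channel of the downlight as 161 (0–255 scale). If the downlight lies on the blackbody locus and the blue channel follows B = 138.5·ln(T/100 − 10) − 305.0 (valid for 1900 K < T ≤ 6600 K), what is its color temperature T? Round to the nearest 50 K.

ln(t − 10) = (161 + 305.0) / 138.5 = 3.3646.
t − 10 = e^3.3646 = 28.923, so t = 38.923.
T = 100·t = 3892 K → 3900 K to the nearest 50 K.

3900 K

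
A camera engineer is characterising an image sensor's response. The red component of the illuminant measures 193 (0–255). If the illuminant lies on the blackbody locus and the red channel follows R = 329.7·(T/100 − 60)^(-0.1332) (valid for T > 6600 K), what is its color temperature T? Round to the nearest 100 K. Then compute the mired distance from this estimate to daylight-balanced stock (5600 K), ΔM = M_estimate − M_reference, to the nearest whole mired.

-92 mireds

(t − 60)^(-0.1332) = 193/329.7 = 0.58538.
t − 60 = 0.58538^(1/-0.1332) = 0.58538^(-7.508) = 55.713, so t = 115.713.
T = 100·t = 11571 K → 11600 K to the nearest 100 K.
M_estimate = 10⁶/11600 = 86.21; M_reference = 10⁶/5600 = 178.57.
ΔM = 86.21 − 178.57 = -92.36 → -92 mireds.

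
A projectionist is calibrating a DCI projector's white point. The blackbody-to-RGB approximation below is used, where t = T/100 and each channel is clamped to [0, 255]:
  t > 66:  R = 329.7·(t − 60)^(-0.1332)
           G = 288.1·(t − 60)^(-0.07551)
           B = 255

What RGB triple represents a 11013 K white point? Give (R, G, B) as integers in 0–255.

t = 11013/100 = 110.13; the t > 66 branch applies.
R = 329.7·(110.13 − 60)^(-0.1332) = 329.7·50.13^(-0.1332) = 329.7·0.59367 = 195.734.
G = 288.1·(110.13 − 60)^(-0.07551) = 288.1·50.13^(-0.07551) = 288.1·0.74409 = 214.372.
B = 255 by definition for t > 66.
Rounded: (196, 214, 255).

(196, 214, 255)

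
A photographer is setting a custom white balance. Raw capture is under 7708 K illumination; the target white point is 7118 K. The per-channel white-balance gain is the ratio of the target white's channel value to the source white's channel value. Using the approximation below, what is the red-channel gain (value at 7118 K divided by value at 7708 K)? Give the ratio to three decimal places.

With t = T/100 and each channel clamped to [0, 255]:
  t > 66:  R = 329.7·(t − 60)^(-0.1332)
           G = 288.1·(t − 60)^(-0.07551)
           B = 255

At 7708 K (t = 77.08):
  R = 329.7·(77.08 − 60)^(-0.1332) = 329.7·17.08^(-0.1332) = 329.7·0.68522 = 225.918.
At 7118 K (t = 71.18):
  R = 329.7·(71.18 − 60)^(-0.1332) = 329.7·11.18^(-0.1332) = 329.7·0.72502 = 239.038.
Gain = 239.038 / 225.918 = 1.0581 → 1.058.

1.058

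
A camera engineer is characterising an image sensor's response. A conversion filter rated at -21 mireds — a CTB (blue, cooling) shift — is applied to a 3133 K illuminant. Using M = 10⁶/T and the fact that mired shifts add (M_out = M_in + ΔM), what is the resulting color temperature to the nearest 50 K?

3350 K

M_in = 10⁶/3133 = 319.18 mireds.
M_out = 319.18 + (-21) = 298.18 mireds.
T_out = 10⁶/298.18 = 3353.6 K → 3350 K.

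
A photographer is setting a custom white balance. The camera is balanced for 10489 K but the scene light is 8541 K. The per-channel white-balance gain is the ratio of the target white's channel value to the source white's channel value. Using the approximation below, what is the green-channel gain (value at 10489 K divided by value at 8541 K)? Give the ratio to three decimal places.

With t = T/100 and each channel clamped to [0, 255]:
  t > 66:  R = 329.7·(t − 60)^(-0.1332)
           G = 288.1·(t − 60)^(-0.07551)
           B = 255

At 8541 K (t = 85.41):
  G = 288.1·(85.41 − 60)^(-0.07551) = 288.1·25.41^(-0.07551) = 288.1·0.78326 = 225.658.
At 10489 K (t = 104.89):
  G = 288.1·(104.89 − 60)^(-0.07551) = 288.1·44.89^(-0.07551) = 288.1·0.75032 = 216.167.
Gain = 216.167 / 225.658 = 0.9579 → 0.958.

0.958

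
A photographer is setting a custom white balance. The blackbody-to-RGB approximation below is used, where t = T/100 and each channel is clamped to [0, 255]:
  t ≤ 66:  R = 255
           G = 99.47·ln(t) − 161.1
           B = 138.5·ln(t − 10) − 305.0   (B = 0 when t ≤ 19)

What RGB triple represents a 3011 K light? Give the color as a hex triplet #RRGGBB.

t = 3011/100 = 30.11; the t ≤ 66 branch applies.
R = 255 by definition for t ≤ 66.
G = 99.47·ln 30.11 − 161.1 = 99.47·3.4049 − 161.1 = 177.581.
B = 138.5·ln(30.11 − 10) − 305.0 = 138.5·ln 20.11 − 305.0 = 138.5·3.0012 − 305.0 = 110.669.
Rounded: (255, 178, 111).
In hex: #FFB26F.

#FFB26F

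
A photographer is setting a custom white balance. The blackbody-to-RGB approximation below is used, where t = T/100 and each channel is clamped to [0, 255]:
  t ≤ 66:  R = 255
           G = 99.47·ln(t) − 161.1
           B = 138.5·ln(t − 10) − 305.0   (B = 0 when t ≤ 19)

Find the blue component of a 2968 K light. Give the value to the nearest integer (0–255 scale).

t = 2968/100 = 29.68; the t ≤ 66 branch applies.
B = 138.5·ln(29.68 − 10) − 305.0 = 138.5·ln 19.68 − 305.0 = 138.5·2.9796 − 305.0 = 107.675.
Rounded: 108.

108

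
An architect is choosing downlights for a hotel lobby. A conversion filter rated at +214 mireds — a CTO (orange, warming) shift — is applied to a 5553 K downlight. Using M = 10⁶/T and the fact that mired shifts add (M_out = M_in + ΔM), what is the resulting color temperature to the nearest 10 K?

M_in = 10⁶/5553 = 180.08 mireds.
M_out = 180.08 + (+214) = 394.08 mireds.
T_out = 10⁶/394.08 = 2537.5 K → 2540 K.

2540 K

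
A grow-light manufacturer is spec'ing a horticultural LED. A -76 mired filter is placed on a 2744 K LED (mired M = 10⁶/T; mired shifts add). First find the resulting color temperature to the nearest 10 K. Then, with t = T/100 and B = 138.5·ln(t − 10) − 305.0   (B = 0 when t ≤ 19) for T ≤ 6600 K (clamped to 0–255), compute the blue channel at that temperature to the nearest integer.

139

M_in = 10⁶/2744 = 364.43; M_out = 364.43 + (-76) = 288.43.
T_out = 10⁶/288.43 = 3467.0 K → 3470 K; t = 34.7.
B = 138.5·ln(34.7 − 10) − 305.0 = 138.5·ln 24.7 − 305.0 = 138.5·3.2068 − 305.0 = 139.142.
Rounded: 139.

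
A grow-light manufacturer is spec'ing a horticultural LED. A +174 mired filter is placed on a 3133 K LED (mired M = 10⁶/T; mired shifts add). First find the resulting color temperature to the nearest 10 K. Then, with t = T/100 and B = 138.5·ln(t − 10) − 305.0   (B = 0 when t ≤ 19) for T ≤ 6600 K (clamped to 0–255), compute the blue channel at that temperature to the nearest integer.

18

M_in = 10⁶/3133 = 319.18; M_out = 319.18 + (+174) = 493.18.
T_out = 10⁶/493.18 = 2027.6 K → 2030 K; t = 20.3.
B = 138.5·ln(20.3 − 10) − 305.0 = 138.5·ln 10.3 − 305.0 = 138.5·2.3321 − 305.0 = 18.002.
Rounded: 18.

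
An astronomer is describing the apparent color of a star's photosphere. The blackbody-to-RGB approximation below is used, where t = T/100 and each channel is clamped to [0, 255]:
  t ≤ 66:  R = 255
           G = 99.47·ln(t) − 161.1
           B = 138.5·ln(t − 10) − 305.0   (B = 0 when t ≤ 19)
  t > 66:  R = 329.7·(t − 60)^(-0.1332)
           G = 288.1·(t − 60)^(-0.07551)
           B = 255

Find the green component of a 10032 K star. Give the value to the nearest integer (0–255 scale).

218

t = 10032/100 = 100.32; the t > 66 branch applies.
G = 288.1·(100.32 − 60)^(-0.07551) = 288.1·40.32^(-0.07551) = 288.1·0.75643 = 217.927.
Rounded: 218.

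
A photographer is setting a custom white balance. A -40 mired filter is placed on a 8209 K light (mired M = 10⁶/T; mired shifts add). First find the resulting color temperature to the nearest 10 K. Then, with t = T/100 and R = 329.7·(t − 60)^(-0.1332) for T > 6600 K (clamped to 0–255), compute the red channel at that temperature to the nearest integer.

190

M_in = 10⁶/8209 = 121.82; M_out = 121.82 + (-40) = 81.82.
T_out = 10⁶/81.82 = 12222.3 K → 12220 K; t = 122.2.
R = 329.7·(122.2 − 60)^(-0.1332) = 329.7·62.2^(-0.1332) = 329.7·0.57686 = 190.189.
Rounded: 190.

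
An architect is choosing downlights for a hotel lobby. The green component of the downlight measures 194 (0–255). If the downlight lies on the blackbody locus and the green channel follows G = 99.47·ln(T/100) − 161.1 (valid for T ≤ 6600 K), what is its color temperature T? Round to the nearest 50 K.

ln t = (194 + 161.1) / 99.47 = 3.5699.
t = e^3.5699 = 35.514.
T = 100·t = 3551 K → 3550 K to the nearest 50 K.

3550 K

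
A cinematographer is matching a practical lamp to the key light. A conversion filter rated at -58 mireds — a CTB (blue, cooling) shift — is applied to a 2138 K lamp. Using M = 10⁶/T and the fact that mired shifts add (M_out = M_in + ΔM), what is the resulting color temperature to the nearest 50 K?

2450 K

M_in = 10⁶/2138 = 467.73 mireds.
M_out = 467.73 + (-58) = 409.73 mireds.
T_out = 10⁶/409.73 = 2440.7 K → 2450 K.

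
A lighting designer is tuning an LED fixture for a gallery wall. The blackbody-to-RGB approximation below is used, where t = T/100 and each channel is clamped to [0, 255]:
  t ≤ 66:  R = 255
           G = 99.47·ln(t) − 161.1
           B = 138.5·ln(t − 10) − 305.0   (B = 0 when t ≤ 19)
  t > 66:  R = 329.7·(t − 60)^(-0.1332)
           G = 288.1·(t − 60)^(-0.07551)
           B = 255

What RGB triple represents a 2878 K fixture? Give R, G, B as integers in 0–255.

R=255, G=173, B=101

t = 2878/100 = 28.78; the t ≤ 66 branch applies.
R = 255 by definition for t ≤ 66.
G = 99.47·ln 28.78 − 161.1 = 99.47·3.3597 − 161.1 = 173.087.
B = 138.5·ln(28.78 − 10) − 305.0 = 138.5·ln 18.78 − 305.0 = 138.5·2.9328 − 305.0 = 101.192.
Rounded: (255, 173, 101).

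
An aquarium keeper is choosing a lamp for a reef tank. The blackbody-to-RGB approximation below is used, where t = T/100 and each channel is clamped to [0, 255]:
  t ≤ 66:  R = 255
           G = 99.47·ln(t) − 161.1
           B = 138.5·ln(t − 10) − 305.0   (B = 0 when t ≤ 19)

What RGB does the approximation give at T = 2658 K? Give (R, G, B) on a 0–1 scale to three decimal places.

t = 2658/100 = 26.58; the t ≤ 66 branch applies.
R = 255 by definition for t ≤ 66.
G = 99.47·ln 26.58 − 161.1 = 99.47·3.2802 − 161.1 = 165.177.
B = 138.5·ln(26.58 − 10) − 305.0 = 138.5·ln 16.58 − 305.0 = 138.5·2.8082 − 305.0 = 83.935.
Dividing each by 255: (1.0000, 0.6478, 0.3292) → (1.000, 0.648, 0.329).

(1.000, 0.648, 0.329)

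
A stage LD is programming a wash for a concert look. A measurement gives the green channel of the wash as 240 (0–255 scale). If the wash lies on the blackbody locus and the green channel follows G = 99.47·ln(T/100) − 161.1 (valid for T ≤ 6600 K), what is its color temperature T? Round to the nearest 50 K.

ln t = (240 + 161.1) / 99.47 = 4.0324.
t = e^4.0324 = 56.394.
T = 100·t = 5639 K → 5650 K to the nearest 50 K.

5650 K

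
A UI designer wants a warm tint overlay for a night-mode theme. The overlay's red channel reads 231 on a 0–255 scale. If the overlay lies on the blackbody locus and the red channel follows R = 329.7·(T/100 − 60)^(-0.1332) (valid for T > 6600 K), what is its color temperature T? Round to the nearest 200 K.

7400 K

(t − 60)^(-0.1332) = 231/329.7 = 0.70064.
t − 60 = 0.70064^(1/-0.1332) = 0.70064^(-7.508) = 14.453, so t = 74.453.
T = 100·t = 7445 K → 7400 K to the nearest 200 K.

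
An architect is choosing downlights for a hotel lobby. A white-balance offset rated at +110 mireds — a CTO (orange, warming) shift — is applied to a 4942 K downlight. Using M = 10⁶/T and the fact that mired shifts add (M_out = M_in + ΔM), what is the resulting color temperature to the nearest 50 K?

3200 K

M_in = 10⁶/4942 = 202.35 mireds.
M_out = 202.35 + (+110) = 312.35 mireds.
T_out = 10⁶/312.35 = 3201.6 K → 3200 K.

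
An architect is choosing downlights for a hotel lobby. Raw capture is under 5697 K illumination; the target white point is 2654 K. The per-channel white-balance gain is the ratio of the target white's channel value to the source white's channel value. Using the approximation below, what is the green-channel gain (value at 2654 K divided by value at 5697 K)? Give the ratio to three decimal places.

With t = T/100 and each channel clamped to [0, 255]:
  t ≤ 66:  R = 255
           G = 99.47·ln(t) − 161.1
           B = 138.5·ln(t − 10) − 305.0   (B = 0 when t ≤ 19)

0.685

At 5697 K (t = 56.97):
  G = 99.47·ln 56.97 − 161.1 = 99.47·4.0425 − 161.1 = 241.010.
At 2654 K (t = 26.54):
  G = 99.47·ln 26.54 − 161.1 = 99.47·3.2787 − 161.1 = 165.028.
Gain = 165.028 / 241.010 = 0.6847 → 0.685.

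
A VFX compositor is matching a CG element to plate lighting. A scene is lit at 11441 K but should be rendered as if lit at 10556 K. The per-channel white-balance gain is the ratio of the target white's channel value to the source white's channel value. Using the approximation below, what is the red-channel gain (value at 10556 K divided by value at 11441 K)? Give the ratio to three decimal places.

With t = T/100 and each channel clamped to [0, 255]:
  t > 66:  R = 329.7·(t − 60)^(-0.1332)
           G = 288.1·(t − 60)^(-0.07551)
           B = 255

1.024

At 11441 K (t = 114.41):
  R = 329.7·(114.41 − 60)^(-0.1332) = 329.7·54.41^(-0.1332) = 329.7·0.58723 = 193.609.
At 10556 K (t = 105.56):
  R = 329.7·(105.56 − 60)^(-0.1332) = 329.7·45.56^(-0.1332) = 329.7·0.60128 = 198.242.
Gain = 198.242 / 193.609 = 1.0239 → 1.024.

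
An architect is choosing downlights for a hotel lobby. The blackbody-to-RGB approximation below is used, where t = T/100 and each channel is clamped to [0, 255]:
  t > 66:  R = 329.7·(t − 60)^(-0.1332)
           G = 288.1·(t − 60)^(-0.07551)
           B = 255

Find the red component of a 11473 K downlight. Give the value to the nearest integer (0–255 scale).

t = 11473/100 = 114.73; the t > 66 branch applies.
R = 329.7·(114.73 − 60)^(-0.1332) = 329.7·54.73^(-0.1332) = 329.7·0.58677 = 193.458.
Rounded: 193.

193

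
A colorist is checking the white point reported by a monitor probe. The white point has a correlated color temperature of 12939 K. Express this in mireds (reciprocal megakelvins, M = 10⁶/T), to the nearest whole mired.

M = 10⁶ / 12939 = 77.286 → 77 mireds.

77 mireds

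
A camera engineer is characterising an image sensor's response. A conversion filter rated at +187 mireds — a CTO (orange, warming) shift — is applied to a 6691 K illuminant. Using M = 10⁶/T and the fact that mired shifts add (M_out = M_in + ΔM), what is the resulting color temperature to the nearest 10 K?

M_in = 10⁶/6691 = 149.45 mireds.
M_out = 149.45 + (+187) = 336.45 mireds.
T_out = 10⁶/336.45 = 2972.2 K → 2970 K.

2970 K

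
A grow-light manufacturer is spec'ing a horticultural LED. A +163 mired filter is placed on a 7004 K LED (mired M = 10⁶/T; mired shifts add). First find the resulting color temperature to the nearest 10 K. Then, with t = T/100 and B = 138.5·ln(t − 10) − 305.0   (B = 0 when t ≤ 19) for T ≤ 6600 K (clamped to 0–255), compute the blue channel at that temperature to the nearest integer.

M_in = 10⁶/7004 = 142.78; M_out = 142.78 + (+163) = 305.78.
T_out = 10⁶/305.78 = 3270.4 K → 3270 K; t = 32.7.
B = 138.5·ln(32.7 − 10) − 305.0 = 138.5·ln 22.7 − 305.0 = 138.5·3.1224 − 305.0 = 127.448.
Rounded: 127.

127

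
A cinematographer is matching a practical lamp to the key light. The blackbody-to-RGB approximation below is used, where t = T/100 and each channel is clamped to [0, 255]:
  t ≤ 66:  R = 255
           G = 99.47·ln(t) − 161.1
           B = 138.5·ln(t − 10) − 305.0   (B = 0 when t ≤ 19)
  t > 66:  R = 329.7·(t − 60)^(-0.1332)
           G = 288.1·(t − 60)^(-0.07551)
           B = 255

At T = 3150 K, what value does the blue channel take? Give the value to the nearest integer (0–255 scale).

120

t = 3150/100 = 31.5; the t ≤ 66 branch applies.
B = 138.5·ln(31.5 − 10) − 305.0 = 138.5·ln 21.5 − 305.0 = 138.5·3.0681 − 305.0 = 119.925.
Rounded: 120.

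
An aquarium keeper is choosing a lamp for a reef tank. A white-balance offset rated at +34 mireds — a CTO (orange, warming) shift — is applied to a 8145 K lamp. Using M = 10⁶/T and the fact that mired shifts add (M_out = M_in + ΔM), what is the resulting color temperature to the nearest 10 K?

6380 K

M_in = 10⁶/8145 = 122.77 mireds.
M_out = 122.77 + (+34) = 156.77 mireds.
T_out = 10⁶/156.77 = 6378.6 K → 6380 K.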